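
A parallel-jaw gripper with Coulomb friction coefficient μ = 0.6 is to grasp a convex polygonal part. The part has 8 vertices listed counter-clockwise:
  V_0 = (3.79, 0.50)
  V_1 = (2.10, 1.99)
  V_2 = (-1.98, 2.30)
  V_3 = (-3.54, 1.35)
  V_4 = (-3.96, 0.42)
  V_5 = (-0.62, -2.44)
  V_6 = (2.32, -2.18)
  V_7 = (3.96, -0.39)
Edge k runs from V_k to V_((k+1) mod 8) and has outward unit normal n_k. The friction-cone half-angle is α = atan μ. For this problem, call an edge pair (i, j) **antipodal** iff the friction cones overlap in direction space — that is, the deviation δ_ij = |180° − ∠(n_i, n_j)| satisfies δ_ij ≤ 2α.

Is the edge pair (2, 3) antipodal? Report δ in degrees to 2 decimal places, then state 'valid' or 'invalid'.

δ = 145.64°, invalid

α = atan 0.6 = 30.96°;  2α = 61.93°
edge 2: e_2 = (-1.56, -0.95);  n_2 = (-0.5201, +0.8541)
edge 3: e_3 = (-0.42, -0.93);  n_3 = (-0.9114, +0.4116)
∠(n_2, n_3) = 34.36°
δ = |180° − 34.36°| = 145.64°
145.64° > 2α = 61.93°  →  invalid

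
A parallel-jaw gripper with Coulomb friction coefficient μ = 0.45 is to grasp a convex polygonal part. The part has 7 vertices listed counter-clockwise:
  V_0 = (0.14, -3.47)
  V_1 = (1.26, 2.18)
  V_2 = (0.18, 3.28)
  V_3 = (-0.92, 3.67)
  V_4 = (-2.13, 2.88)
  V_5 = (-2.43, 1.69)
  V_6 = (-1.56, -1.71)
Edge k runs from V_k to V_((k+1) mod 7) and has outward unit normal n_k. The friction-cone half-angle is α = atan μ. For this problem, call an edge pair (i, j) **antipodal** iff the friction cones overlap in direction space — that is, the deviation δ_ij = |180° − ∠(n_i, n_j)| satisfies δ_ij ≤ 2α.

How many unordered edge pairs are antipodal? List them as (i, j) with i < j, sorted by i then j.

count = 6; pairs: (0,3), (0,4), (0,5), (1,5), (1,6), (2,6)

α = atan 0.45 = 24.23°;  2α = 48.46°
n_0 = (+0.9809, -0.1944)
n_1 = (+0.7136, +0.7006)
n_2 = (+0.3342, +0.9425)
n_3 = (-0.5467, +0.8373)
n_4 = (-0.9697, +0.2445)
n_5 = (-0.9688, -0.2479)
n_6 = (-0.7193, -0.6947)
  (0,1): δ = 124.31°  ·
  (0,2): δ = 98.31°  ·
  (0,3): δ = 45.65°  ✓
  (0,4): δ = 2.94°  ✓
  (0,5): δ = 25.57°  ✓
  (0,6): δ = 55.22°  ·
  (1,2): δ = 154.00°  ·
  (1,3): δ = 101.33°  ·
  (1,4): δ = 58.62°  ·
  (1,5): δ = 30.12°  ✓
  (1,6): δ = 0.47°  ✓
  (2,3): δ = 127.34°  ·
  (2,4): δ = 84.63°  ·
  (2,5): δ = 56.13°  ·
  (2,6): δ = 26.47°  ✓
  (3,4): δ = 137.29°  ·
  (3,5): δ = 108.79°  ·
  (3,6): δ = 79.13°  ·
  (4,5): δ = 151.50°  ·
  (4,6): δ = 121.84°  ·
  (5,6): δ = 150.35°  ·
antipodal pairs: 6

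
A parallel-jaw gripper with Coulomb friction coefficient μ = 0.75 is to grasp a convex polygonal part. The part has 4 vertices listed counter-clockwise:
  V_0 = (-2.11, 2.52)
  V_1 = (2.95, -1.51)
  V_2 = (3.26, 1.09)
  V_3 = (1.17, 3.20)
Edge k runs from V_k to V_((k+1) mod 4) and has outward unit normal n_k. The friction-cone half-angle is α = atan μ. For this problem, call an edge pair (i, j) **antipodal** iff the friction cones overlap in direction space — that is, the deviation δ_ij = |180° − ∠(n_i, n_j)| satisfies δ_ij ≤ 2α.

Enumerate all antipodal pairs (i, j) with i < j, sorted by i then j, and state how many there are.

count = 4; pairs: (0,1), (0,2), (0,3), (1,3)

α = atan 0.75 = 36.87°;  2α = 73.74°
n_0 = (-0.6230, -0.7822)
n_1 = (+0.9930, -0.1184)
n_2 = (+0.7105, +0.7037)
n_3 = (-0.2030, +0.9792)
  (0,1): δ = 58.26°  ✓
  (0,2): δ = 6.74°  ✓
  (0,3): δ = 50.25°  ✓
  (1,2): δ = 128.47°  ·
  (1,3): δ = 71.49°  ✓
  (2,3): δ = 123.01°  ·
antipodal pairs: 4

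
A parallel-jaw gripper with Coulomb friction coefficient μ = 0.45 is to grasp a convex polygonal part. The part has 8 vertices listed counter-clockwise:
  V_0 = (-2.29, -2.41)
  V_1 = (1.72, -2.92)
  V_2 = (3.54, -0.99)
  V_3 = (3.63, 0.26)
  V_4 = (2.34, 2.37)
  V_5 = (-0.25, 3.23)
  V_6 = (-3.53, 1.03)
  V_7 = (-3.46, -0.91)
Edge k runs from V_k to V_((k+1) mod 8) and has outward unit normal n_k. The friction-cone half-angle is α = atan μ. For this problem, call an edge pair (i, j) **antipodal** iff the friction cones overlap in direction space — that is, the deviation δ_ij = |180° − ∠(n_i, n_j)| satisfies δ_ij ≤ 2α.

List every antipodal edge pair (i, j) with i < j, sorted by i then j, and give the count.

count = 9; pairs: (0,4), (0,5), (1,5), (1,6), (2,6), (2,7), (3,6), (3,7), (4,7)

α = atan 0.45 = 24.23°;  2α = 48.46°
n_0 = (-0.1262, -0.9920)
n_1 = (+0.7275, -0.6861)
n_2 = (+0.9974, -0.0718)
n_3 = (+0.8532, +0.5216)
n_4 = (+0.3151, +0.9490)
n_5 = (-0.5570, +0.8305)
n_6 = (-0.9993, -0.0361)
n_7 = (-0.7885, -0.6150)
  (0,1): δ = 126.07°  ·
  (0,2): δ = 86.87°  ·
  (0,3): δ = 51.31°  ·
  (0,4): δ = 11.12°  ✓
  (0,5): δ = 41.10°  ✓
  (0,6): δ = 99.31°  ·
  (0,7): δ = 135.20°  ·
  (1,2): δ = 140.80°  ·
  (1,3): δ = 105.24°  ·
  (1,4): δ = 65.05°  ·
  (1,5): δ = 12.83°  ✓
  (1,6): δ = 45.39°  ✓
  (1,7): δ = 81.27°  ·
  (2,3): δ = 144.44°  ·
  (2,4): δ = 104.25°  ·
  (2,5): δ = 52.03°  ·
  (2,6): δ = 6.18°  ✓
  (2,7): δ = 42.07°  ✓
  (3,4): δ = 139.81°  ·
  (3,5): δ = 87.59°  ·
  (3,6): δ = 29.37°  ✓
  (3,7): δ = 6.51°  ✓
  (4,5): δ = 127.78°  ·
  (4,6): δ = 69.56°  ·
  (4,7): δ = 33.68°  ✓
  (5,6): δ = 121.78°  ·
  (5,7): δ = 85.90°  ·
  (6,7): δ = 144.11°  ·
antipodal pairs: 9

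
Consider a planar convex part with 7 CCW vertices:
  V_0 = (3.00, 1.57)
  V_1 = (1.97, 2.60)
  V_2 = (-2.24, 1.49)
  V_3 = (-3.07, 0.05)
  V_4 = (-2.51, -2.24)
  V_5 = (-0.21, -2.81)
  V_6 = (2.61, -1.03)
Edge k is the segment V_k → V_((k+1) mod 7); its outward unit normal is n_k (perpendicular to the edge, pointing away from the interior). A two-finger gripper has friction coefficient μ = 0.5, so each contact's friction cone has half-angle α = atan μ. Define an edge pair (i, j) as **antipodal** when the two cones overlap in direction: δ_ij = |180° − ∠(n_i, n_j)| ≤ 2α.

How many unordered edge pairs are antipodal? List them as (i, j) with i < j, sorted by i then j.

count = 7; pairs: (0,3), (0,4), (1,4), (1,5), (2,5), (2,6), (3,6)

α = atan 0.5 = 26.57°;  2α = 53.13°
n_0 = (+0.7071, +0.7071)
n_1 = (-0.2549, +0.9670)
n_2 = (-0.8664, +0.4994)
n_3 = (-0.9714, -0.2375)
n_4 = (-0.2405, -0.9706)
n_5 = (+0.5338, -0.8456)
n_6 = (+0.9889, -0.1483)
  (0,1): δ = 120.23°  ·
  (0,2): δ = 74.96°  ·
  (0,3): δ = 31.26°  ✓
  (0,4): δ = 31.08°  ✓
  (0,5): δ = 77.26°  ·
  (0,6): δ = 126.47°  ·
  (1,2): δ = 134.73°  ·
  (1,3): δ = 91.03°  ·
  (1,4): δ = 28.69°  ✓
  (1,5): δ = 17.49°  ✓
  (1,6): δ = 66.70°  ·
  (2,3): δ = 136.30°  ·
  (2,4): δ = 73.96°  ·
  (2,5): δ = 27.78°  ✓
  (2,6): δ = 21.43°  ✓
  (3,4): δ = 117.66°  ·
  (3,5): δ = 71.48°  ·
  (3,6): δ = 22.27°  ✓
  (4,5): δ = 133.82°  ·
  (4,6): δ = 84.61°  ·
  (5,6): δ = 130.79°  ·
antipodal pairs: 7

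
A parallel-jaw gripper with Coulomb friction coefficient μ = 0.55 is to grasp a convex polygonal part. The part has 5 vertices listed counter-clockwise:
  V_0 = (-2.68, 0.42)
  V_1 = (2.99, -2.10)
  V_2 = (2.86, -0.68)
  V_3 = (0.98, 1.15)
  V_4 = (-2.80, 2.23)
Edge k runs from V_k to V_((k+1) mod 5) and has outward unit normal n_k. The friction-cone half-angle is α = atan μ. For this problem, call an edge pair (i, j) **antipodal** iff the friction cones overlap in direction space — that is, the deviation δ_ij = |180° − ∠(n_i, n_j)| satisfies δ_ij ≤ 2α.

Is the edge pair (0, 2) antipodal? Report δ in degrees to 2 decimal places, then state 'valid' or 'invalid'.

α = atan 0.55 = 28.81°;  2α = 57.62°
edge 0: e_0 = (+5.67, -2.52);  n_0 = (-0.4061, -0.9138)
edge 2: e_2 = (-1.88, +1.83);  n_2 = (+0.6975, +0.7166)
∠(n_0, n_2) = 159.73°
δ = |180° − 159.73°| = 20.27°
20.27° ≤ 2α = 57.62°  →  valid

δ = 20.27°, valid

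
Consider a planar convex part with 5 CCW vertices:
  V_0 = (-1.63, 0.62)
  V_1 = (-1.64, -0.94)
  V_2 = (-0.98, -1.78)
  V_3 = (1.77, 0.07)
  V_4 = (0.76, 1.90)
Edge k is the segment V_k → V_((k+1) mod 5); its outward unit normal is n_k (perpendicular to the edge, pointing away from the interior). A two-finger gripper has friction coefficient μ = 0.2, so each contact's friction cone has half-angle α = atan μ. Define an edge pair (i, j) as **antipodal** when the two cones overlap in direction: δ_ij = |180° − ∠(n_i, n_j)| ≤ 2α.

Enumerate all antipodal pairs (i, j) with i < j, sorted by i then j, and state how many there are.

α = atan 0.2 = 11.31°;  2α = 22.62°
n_0 = (-1.0000, +0.0064)
n_1 = (-0.7863, -0.6178)
n_2 = (+0.5582, -0.8297)
n_3 = (+0.8755, +0.4832)
n_4 = (-0.4721, +0.8815)
  (0,1): δ = 141.48°  ·
  (0,2): δ = 55.70°  ·
  (0,3): δ = 29.26°  ·
  (0,4): δ = 118.54°  ·
  (1,2): δ = 94.23°  ·
  (1,3): δ = 9.26°  ✓
  (1,4): δ = 80.01°  ·
  (2,3): δ = 95.03°  ·
  (2,4): δ = 5.76°  ✓
  (3,4): δ = 90.72°  ·
antipodal pairs: 2

count = 2; pairs: (1,3), (2,4)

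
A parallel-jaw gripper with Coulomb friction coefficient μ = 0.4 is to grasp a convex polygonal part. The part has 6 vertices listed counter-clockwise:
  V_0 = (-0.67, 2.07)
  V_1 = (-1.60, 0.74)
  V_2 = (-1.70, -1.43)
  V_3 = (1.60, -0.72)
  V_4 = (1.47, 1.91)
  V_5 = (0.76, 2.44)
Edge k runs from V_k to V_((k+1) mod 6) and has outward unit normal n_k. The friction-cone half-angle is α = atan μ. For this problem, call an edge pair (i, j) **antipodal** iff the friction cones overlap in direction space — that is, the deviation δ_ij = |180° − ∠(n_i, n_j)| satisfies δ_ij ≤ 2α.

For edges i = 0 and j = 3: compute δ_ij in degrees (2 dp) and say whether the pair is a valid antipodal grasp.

α = atan 0.4 = 21.80°;  2α = 43.60°
edge 0: e_0 = (-0.93, -1.33);  n_0 = (-0.8195, +0.5730)
edge 3: e_3 = (-0.13, +2.63);  n_3 = (+0.9988, +0.0494)
∠(n_0, n_3) = 142.21°
δ = |180° − 142.21°| = 37.79°
37.79° ≤ 2α = 43.60°  →  valid

δ = 37.79°, valid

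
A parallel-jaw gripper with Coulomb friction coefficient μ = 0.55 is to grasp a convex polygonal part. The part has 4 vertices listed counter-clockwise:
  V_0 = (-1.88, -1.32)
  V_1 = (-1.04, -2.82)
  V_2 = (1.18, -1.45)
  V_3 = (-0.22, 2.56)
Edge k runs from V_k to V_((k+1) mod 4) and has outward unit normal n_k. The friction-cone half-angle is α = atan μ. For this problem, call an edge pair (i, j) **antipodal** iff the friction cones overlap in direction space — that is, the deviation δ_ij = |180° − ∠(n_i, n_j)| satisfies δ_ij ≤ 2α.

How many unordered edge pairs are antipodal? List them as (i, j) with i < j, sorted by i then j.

count = 3; pairs: (0,2), (1,3), (2,3)

α = atan 0.55 = 28.81°;  2α = 57.62°
n_0 = (-0.8725, -0.4886)
n_1 = (+0.5252, -0.8510)
n_2 = (+0.9441, +0.3296)
n_3 = (-0.9194, +0.3933)
  (0,1): δ = 87.57°  ·
  (0,2): δ = 10.00°  ✓
  (0,3): δ = 127.59°  ·
  (1,2): δ = 102.43°  ·
  (1,3): δ = 35.16°  ✓
  (2,3): δ = 42.41°  ✓
antipodal pairs: 3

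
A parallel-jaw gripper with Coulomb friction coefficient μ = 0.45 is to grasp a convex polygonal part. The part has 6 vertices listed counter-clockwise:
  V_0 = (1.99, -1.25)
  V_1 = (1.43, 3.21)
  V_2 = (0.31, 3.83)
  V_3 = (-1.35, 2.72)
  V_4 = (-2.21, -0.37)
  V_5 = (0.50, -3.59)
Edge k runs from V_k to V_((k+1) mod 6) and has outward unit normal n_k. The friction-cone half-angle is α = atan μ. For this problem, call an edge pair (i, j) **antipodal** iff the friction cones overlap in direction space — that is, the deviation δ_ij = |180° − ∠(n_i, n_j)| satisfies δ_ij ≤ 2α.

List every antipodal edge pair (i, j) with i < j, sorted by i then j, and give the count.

α = atan 0.45 = 24.23°;  2α = 48.46°
n_0 = (+0.9922, +0.1246)
n_1 = (+0.4843, +0.8749)
n_2 = (-0.5559, +0.8313)
n_3 = (-0.9634, +0.2681)
n_4 = (-0.7651, -0.6439)
n_5 = (+0.8435, -0.5371)
  (0,1): δ = 126.12°  ·
  (0,2): δ = 63.39°  ·
  (0,3): δ = 22.71°  ✓
  (0,4): δ = 32.93°  ✓
  (0,5): δ = 140.36°  ·
  (1,2): δ = 117.26°  ·
  (1,3): δ = 76.59°  ·
  (1,4): δ = 20.95°  ✓
  (1,5): δ = 86.48°  ·
  (2,3): δ = 139.32°  ·
  (2,4): δ = 83.69°  ·
  (2,5): δ = 23.74°  ✓
  (3,4): δ = 124.36°  ·
  (3,5): δ = 16.93°  ✓
  (4,5): δ = 72.57°  ·
antipodal pairs: 5

count = 5; pairs: (0,3), (0,4), (1,4), (2,5), (3,5)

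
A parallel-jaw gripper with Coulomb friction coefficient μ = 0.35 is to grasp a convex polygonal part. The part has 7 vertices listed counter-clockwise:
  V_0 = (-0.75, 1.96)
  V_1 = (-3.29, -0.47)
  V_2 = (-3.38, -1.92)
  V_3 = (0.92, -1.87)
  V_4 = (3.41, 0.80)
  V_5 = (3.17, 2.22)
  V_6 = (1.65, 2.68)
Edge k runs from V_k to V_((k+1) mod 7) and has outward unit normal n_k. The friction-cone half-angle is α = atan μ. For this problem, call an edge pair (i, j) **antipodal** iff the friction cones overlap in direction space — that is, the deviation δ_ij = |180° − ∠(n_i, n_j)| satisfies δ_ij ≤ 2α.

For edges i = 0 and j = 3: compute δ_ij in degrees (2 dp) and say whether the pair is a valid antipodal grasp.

δ = 3.27°, valid

α = atan 0.35 = 19.29°;  2α = 38.58°
edge 0: e_0 = (-2.54, -2.43);  n_0 = (-0.6913, +0.7226)
edge 3: e_3 = (+2.49, +2.67);  n_3 = (+0.7313, -0.6820)
∠(n_0, n_3) = 176.73°
δ = |180° − 176.73°| = 3.27°
3.27° ≤ 2α = 38.58°  →  valid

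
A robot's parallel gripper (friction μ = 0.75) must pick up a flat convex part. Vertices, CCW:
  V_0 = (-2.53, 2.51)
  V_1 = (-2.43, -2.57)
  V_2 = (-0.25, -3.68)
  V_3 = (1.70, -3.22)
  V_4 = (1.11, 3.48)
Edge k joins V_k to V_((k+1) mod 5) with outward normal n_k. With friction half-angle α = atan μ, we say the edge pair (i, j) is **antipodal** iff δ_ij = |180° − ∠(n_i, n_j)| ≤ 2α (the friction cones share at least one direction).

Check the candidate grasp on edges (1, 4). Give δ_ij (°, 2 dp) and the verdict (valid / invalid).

α = atan 0.75 = 36.87°;  2α = 73.74°
edge 1: e_1 = (+2.18, -1.11);  n_1 = (-0.4537, -0.8911)
edge 4: e_4 = (-3.64, -0.97);  n_4 = (-0.2575, +0.9663)
∠(n_1, n_4) = 138.09°
δ = |180° − 138.09°| = 41.91°
41.91° ≤ 2α = 73.74°  →  valid

δ = 41.91°, valid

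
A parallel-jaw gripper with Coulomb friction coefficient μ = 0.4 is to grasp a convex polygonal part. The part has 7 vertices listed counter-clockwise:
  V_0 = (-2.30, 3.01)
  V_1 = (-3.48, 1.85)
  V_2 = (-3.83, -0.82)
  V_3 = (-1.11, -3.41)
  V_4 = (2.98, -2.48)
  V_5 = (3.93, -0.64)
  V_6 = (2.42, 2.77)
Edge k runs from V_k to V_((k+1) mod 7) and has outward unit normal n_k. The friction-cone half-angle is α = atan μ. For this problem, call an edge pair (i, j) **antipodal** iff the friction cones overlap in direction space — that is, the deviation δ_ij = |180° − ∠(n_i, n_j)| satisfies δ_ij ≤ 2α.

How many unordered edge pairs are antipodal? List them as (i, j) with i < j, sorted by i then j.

α = atan 0.4 = 21.80°;  2α = 43.60°
n_0 = (-0.7010, +0.7131)
n_1 = (-0.9915, +0.1300)
n_2 = (-0.6896, -0.7242)
n_3 = (+0.2217, -0.9751)
n_4 = (+0.8886, -0.4588)
n_5 = (+0.9144, +0.4049)
n_6 = (+0.0508, +0.9987)
  (0,1): δ = 141.98°  ·
  (0,2): δ = 88.11°  ·
  (0,3): δ = 31.70°  ✓
  (0,4): δ = 18.18°  ✓
  (0,5): δ = 69.37°  ·
  (0,6): δ = 132.58°  ·
  (1,2): δ = 126.13°  ·
  (1,3): δ = 69.72°  ·
  (1,4): δ = 19.84°  ✓
  (1,5): δ = 31.35°  ✓
  (1,6): δ = 94.56°  ·
  (2,3): δ = 123.59°  ·
  (2,4): δ = 73.71°  ·
  (2,5): δ = 22.52°  ✓
  (2,6): δ = 40.69°  ✓
  (3,4): δ = 130.12°  ·
  (3,5): δ = 78.93°  ·
  (3,6): δ = 15.72°  ✓
  (4,5): δ = 128.81°  ·
  (4,6): δ = 65.60°  ·
  (5,6): δ = 116.80°  ·
antipodal pairs: 7

count = 7; pairs: (0,3), (0,4), (1,4), (1,5), (2,5), (2,6), (3,6)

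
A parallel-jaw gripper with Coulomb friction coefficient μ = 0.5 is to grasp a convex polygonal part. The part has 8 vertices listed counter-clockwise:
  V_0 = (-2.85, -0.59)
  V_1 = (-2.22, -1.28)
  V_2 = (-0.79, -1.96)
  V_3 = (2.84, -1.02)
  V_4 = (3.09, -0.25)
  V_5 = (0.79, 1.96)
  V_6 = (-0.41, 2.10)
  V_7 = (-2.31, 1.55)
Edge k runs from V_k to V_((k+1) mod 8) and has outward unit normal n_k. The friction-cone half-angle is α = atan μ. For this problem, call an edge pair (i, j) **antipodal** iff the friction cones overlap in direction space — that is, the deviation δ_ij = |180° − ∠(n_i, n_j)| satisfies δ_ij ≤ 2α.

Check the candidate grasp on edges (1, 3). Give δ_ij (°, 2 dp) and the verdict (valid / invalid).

δ = 82.56°, invalid

α = atan 0.5 = 26.57°;  2α = 53.13°
edge 1: e_1 = (+1.43, -0.68);  n_1 = (-0.4294, -0.9031)
edge 3: e_3 = (+0.25, +0.77);  n_3 = (+0.9511, -0.3088)
∠(n_1, n_3) = 97.44°
δ = |180° − 97.44°| = 82.56°
82.56° > 2α = 53.13°  →  invalid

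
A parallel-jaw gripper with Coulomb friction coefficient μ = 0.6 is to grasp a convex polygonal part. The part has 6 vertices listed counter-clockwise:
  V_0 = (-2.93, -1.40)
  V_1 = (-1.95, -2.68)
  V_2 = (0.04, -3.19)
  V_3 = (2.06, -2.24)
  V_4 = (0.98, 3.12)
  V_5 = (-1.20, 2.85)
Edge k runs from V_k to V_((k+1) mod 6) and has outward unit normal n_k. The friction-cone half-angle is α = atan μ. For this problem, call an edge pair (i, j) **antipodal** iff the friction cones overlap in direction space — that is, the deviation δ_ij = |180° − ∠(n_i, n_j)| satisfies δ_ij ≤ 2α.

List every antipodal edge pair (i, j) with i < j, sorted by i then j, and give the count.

α = atan 0.6 = 30.96°;  2α = 61.93°
n_0 = (-0.7940, -0.6079)
n_1 = (-0.2483, -0.9687)
n_2 = (+0.4256, -0.9049)
n_3 = (+0.9803, +0.1975)
n_4 = (-0.1229, +0.9924)
n_5 = (-0.9262, +0.3770)
  (0,1): δ = 141.81°  ·
  (0,2): δ = 102.25°  ·
  (0,3): δ = 26.05°  ✓
  (0,4): δ = 59.62°  ✓
  (0,5): δ = 120.41°  ·
  (1,2): δ = 140.44°  ·
  (1,3): δ = 64.23°  ·
  (1,4): δ = 21.43°  ✓
  (1,5): δ = 82.23°  ·
  (2,3): δ = 103.80°  ·
  (2,4): δ = 18.13°  ✓
  (2,5): δ = 42.66°  ✓
  (3,4): δ = 94.33°  ·
  (3,5): δ = 33.54°  ✓
  (4,5): δ = 119.21°  ·
antipodal pairs: 6

count = 6; pairs: (0,3), (0,4), (1,4), (2,4), (2,5), (3,5)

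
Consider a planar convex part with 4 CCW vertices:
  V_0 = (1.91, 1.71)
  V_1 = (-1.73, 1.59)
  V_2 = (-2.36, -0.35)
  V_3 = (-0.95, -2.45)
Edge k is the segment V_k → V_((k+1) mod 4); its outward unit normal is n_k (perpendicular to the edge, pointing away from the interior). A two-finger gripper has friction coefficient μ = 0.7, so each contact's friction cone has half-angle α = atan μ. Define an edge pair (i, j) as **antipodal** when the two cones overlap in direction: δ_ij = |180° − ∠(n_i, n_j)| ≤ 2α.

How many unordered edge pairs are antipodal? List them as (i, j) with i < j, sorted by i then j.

count = 4; pairs: (0,2), (0,3), (1,3), (2,3)

α = atan 0.7 = 34.99°;  2α = 69.98°
n_0 = (-0.0329, +0.9995)
n_1 = (-0.9511, +0.3089)
n_2 = (-0.8302, -0.5574)
n_3 = (+0.8240, -0.5665)
  (0,1): δ = 109.88°  ·
  (0,2): δ = 58.01°  ✓
  (0,3): δ = 53.60°  ✓
  (1,2): δ = 128.13°  ·
  (1,3): δ = 16.52°  ✓
  (2,3): δ = 68.39°  ✓
antipodal pairs: 4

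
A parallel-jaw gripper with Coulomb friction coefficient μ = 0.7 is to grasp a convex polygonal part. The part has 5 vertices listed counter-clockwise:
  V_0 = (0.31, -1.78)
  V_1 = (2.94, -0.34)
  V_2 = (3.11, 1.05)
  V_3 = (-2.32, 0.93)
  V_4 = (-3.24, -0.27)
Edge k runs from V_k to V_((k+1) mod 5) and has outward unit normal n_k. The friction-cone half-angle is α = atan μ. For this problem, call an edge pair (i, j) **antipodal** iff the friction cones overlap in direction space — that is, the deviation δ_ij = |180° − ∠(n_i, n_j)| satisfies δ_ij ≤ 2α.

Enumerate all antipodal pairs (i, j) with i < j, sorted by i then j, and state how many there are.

count = 4; pairs: (0,2), (0,3), (1,3), (2,4)

α = atan 0.7 = 34.99°;  2α = 69.98°
n_0 = (+0.4803, -0.8771)
n_1 = (+0.9926, -0.1214)
n_2 = (-0.0221, +0.9998)
n_3 = (-0.7936, +0.6084)
n_4 = (-0.3914, -0.9202)
  (0,1): δ = 125.67°  ·
  (0,2): δ = 27.44°  ✓
  (0,3): δ = 23.82°  ✓
  (0,4): δ = 128.26°  ·
  (1,2): δ = 81.76°  ·
  (1,3): δ = 30.50°  ✓
  (1,4): δ = 73.93°  ·
  (2,3): δ = 128.74°  ·
  (2,4): δ = 24.31°  ✓
  (3,4): δ = 75.57°  ·
antipodal pairs: 4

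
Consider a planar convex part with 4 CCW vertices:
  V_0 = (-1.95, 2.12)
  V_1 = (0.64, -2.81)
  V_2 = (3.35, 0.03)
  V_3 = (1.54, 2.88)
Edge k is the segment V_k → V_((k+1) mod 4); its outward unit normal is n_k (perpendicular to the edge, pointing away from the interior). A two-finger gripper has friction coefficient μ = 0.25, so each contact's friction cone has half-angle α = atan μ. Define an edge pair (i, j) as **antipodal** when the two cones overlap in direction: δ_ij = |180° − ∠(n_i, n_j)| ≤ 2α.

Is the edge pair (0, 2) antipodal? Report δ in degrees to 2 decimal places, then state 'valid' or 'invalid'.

δ = 4.70°, valid

α = atan 0.25 = 14.04°;  2α = 28.07°
edge 0: e_0 = (+2.59, -4.93);  n_0 = (-0.8853, -0.4651)
edge 2: e_2 = (-1.81, +2.85);  n_2 = (+0.8441, +0.5361)
∠(n_0, n_2) = 175.30°
δ = |180° − 175.30°| = 4.70°
4.70° ≤ 2α = 28.07°  →  valid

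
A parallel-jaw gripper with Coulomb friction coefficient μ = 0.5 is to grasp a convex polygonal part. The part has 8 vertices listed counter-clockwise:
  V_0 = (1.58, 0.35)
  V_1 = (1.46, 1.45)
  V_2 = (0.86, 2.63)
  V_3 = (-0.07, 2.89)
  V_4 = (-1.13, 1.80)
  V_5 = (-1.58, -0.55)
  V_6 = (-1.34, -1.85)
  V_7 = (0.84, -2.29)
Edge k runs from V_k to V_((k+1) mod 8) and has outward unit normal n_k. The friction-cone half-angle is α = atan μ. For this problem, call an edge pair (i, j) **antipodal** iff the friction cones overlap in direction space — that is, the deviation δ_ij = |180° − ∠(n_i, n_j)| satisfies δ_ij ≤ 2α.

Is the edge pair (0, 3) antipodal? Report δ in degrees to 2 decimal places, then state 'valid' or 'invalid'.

α = atan 0.5 = 26.57°;  2α = 53.13°
edge 0: e_0 = (-0.12, +1.10);  n_0 = (+0.9941, +0.1084)
edge 3: e_3 = (-1.06, -1.09);  n_3 = (-0.7169, +0.6972)
∠(n_0, n_3) = 129.57°
δ = |180° − 129.57°| = 50.43°
50.43° ≤ 2α = 53.13°  →  valid

δ = 50.43°, valid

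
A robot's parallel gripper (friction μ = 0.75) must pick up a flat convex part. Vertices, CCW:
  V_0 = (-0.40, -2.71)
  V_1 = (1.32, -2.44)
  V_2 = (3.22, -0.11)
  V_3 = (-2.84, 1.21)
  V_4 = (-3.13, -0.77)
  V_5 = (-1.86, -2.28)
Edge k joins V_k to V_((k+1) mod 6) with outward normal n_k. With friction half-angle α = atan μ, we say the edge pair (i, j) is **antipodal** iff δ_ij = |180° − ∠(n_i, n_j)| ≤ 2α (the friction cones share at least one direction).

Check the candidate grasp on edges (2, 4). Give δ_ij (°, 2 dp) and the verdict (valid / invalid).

α = atan 0.75 = 36.87°;  2α = 73.74°
edge 2: e_2 = (-6.06, +1.32);  n_2 = (+0.2128, +0.9771)
edge 4: e_4 = (+1.27, -1.51);  n_4 = (-0.7653, -0.6437)
∠(n_2, n_4) = 142.35°
δ = |180° − 142.35°| = 37.65°
37.65° ≤ 2α = 73.74°  →  valid

δ = 37.65°, valid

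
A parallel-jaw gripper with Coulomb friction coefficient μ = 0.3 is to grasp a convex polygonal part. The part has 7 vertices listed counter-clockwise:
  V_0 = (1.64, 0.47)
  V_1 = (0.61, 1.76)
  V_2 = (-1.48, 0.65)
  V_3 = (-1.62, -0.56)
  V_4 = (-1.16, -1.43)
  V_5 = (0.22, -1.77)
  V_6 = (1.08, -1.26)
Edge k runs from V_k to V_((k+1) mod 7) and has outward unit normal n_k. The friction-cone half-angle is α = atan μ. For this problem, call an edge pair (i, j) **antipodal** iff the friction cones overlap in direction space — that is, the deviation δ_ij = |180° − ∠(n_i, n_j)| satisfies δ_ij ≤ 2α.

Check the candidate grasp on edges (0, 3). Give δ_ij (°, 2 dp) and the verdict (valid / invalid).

δ = 10.74°, valid

α = atan 0.3 = 16.70°;  2α = 33.40°
edge 0: e_0 = (-1.03, +1.29);  n_0 = (+0.7815, +0.6240)
edge 3: e_3 = (+0.46, -0.87);  n_3 = (-0.8840, -0.4674)
∠(n_0, n_3) = 169.26°
δ = |180° − 169.26°| = 10.74°
10.74° ≤ 2α = 33.40°  →  valid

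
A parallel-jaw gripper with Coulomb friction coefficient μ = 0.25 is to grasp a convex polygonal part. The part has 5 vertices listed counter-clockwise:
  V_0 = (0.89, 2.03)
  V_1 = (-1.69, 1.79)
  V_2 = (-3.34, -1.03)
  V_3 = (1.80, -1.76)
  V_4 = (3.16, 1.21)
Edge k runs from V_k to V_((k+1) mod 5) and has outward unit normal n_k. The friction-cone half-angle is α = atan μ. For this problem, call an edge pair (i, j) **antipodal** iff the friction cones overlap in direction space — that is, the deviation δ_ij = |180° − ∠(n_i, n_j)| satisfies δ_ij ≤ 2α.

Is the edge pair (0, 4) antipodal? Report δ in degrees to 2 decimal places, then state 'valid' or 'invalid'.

α = atan 0.25 = 14.04°;  2α = 28.07°
edge 0: e_0 = (-2.58, -0.24);  n_0 = (-0.0926, +0.9957)
edge 4: e_4 = (-2.27, +0.82);  n_4 = (+0.3397, +0.9405)
∠(n_0, n_4) = 25.18°
δ = |180° − 25.18°| = 154.82°
154.82° > 2α = 28.07°  →  invalid

δ = 154.82°, invalid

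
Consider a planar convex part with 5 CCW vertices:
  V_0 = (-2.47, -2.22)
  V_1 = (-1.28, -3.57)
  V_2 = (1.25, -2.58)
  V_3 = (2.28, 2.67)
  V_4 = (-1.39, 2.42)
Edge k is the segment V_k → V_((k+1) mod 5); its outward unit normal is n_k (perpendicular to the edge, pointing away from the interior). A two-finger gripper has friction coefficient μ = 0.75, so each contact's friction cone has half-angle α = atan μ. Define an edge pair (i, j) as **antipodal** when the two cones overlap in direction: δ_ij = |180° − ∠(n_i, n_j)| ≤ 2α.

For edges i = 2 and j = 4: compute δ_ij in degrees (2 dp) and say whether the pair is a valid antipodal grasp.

α = atan 0.75 = 36.87°;  2α = 73.74°
edge 2: e_2 = (+1.03, +5.25);  n_2 = (+0.9813, -0.1925)
edge 4: e_4 = (-1.08, -4.64);  n_4 = (-0.9740, +0.2267)
∠(n_2, n_4) = 178.00°
δ = |180° − 178.00°| = 2.00°
2.00° ≤ 2α = 73.74°  →  valid

δ = 2.00°, valid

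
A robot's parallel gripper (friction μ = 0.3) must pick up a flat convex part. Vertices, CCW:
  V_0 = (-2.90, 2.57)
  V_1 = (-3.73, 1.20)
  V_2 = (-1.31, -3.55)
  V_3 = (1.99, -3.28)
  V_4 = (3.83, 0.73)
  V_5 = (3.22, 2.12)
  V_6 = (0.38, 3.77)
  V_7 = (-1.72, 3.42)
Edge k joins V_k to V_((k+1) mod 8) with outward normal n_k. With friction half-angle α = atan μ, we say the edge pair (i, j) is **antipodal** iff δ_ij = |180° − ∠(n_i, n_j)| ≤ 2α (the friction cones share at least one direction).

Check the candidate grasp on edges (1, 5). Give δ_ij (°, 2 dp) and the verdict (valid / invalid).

α = atan 0.3 = 16.70°;  2α = 33.40°
edge 1: e_1 = (+2.42, -4.75);  n_1 = (-0.8910, -0.4540)
edge 5: e_5 = (-2.84, +1.65);  n_5 = (+0.5024, +0.8647)
∠(n_1, n_5) = 147.15°
δ = |180° − 147.15°| = 32.85°
32.85° ≤ 2α = 33.40°  →  valid

δ = 32.85°, valid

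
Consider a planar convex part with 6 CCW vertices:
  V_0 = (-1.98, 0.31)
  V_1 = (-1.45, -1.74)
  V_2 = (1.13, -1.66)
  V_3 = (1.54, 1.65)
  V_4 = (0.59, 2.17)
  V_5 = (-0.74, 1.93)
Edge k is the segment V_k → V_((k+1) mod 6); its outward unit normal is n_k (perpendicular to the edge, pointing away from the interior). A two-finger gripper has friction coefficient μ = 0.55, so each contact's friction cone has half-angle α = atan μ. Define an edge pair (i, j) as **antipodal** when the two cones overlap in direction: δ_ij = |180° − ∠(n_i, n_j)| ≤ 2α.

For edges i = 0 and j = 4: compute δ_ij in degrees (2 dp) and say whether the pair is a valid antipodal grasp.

δ = 85.73°, invalid

α = atan 0.55 = 28.81°;  2α = 57.62°
edge 0: e_0 = (+0.53, -2.05);  n_0 = (-0.9682, -0.2503)
edge 4: e_4 = (-1.33, -0.24);  n_4 = (-0.1776, +0.9841)
∠(n_0, n_4) = 94.27°
δ = |180° − 94.27°| = 85.73°
85.73° > 2α = 57.62°  →  invalid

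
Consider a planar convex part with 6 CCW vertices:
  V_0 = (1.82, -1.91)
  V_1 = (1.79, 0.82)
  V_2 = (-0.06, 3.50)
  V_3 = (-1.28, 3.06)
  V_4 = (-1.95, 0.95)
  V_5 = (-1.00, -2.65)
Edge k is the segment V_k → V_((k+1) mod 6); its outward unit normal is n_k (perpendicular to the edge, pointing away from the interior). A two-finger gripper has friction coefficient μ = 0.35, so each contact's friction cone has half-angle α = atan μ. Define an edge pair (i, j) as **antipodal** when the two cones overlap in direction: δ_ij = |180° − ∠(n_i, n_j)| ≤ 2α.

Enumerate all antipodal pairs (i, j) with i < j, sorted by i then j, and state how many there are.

count = 4; pairs: (0,3), (0,4), (1,4), (2,5)

α = atan 0.35 = 19.29°;  2α = 38.58°
n_0 = (+0.9999, +0.0110)
n_1 = (+0.8230, +0.5681)
n_2 = (-0.3393, +0.9407)
n_3 = (-0.9531, +0.3026)
n_4 = (-0.9669, -0.2552)
n_5 = (+0.2538, -0.9673)
  (0,1): δ = 146.01°  ·
  (0,2): δ = 70.80°  ·
  (0,3): δ = 18.25°  ✓
  (0,4): δ = 14.15°  ✓
  (0,5): δ = 104.07°  ·
  (1,2): δ = 104.79°  ·
  (1,3): δ = 52.23°  ·
  (1,4): δ = 19.83°  ✓
  (1,5): δ = 70.09°  ·
  (2,3): δ = 127.45°  ·
  (2,4): δ = 95.05°  ·
  (2,5): δ = 5.13°  ✓
  (3,4): δ = 147.60°  ·
  (3,5): δ = 57.68°  ·
  (4,5): δ = 90.08°  ·
antipodal pairs: 4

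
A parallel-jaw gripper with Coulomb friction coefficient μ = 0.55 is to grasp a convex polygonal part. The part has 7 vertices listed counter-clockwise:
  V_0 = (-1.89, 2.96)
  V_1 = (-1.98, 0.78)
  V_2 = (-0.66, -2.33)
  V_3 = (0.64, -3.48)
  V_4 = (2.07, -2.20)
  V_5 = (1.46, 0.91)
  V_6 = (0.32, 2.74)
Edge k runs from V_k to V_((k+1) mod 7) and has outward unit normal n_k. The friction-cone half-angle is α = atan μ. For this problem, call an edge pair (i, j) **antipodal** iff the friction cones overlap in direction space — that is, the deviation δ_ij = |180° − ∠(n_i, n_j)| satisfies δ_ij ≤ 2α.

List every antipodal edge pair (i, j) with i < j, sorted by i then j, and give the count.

count = 9; pairs: (0,3), (0,4), (0,5), (1,4), (1,5), (2,4), (2,5), (2,6), (3,6)

α = atan 0.55 = 28.81°;  2α = 57.62°
n_0 = (-0.9991, +0.0412)
n_1 = (-0.9205, -0.3907)
n_2 = (-0.6626, -0.7490)
n_3 = (+0.6669, -0.7451)
n_4 = (+0.9813, +0.1925)
n_5 = (+0.8488, +0.5287)
n_6 = (+0.0991, +0.9951)
  (0,1): δ = 154.64°  ·
  (0,2): δ = 129.13°  ·
  (0,3): δ = 45.80°  ✓
  (0,4): δ = 13.46°  ✓
  (0,5): δ = 34.28°  ✓
  (0,6): δ = 86.68°  ·
  (1,2): δ = 154.49°  ·
  (1,3): δ = 71.17°  ·
  (1,4): δ = 11.90°  ✓
  (1,5): δ = 8.92°  ✓
  (1,6): δ = 61.32°  ·
  (2,3): δ = 96.67°  ·
  (2,4): δ = 37.41°  ✓
  (2,5): δ = 16.58°  ✓
  (2,6): δ = 35.81°  ✓
  (3,4): δ = 120.73°  ·
  (3,5): δ = 99.91°  ·
  (3,6): δ = 47.52°  ✓
  (4,5): δ = 159.18°  ·
  (4,6): δ = 106.78°  ·
  (5,6): δ = 127.61°  ·
antipodal pairs: 9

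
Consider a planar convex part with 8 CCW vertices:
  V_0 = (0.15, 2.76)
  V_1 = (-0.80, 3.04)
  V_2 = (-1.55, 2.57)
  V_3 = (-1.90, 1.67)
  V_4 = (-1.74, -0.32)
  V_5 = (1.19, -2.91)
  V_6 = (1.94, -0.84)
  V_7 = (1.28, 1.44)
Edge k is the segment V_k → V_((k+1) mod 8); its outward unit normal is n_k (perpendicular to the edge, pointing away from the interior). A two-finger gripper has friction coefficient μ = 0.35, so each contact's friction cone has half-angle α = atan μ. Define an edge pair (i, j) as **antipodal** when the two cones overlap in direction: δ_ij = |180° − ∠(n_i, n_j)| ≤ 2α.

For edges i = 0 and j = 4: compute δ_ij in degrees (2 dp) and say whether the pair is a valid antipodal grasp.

δ = 25.05°, valid

α = atan 0.35 = 19.29°;  2α = 38.58°
edge 0: e_0 = (-0.95, +0.28);  n_0 = (+0.2827, +0.9592)
edge 4: e_4 = (+2.93, -2.59);  n_4 = (-0.6623, -0.7492)
∠(n_0, n_4) = 154.95°
δ = |180° − 154.95°| = 25.05°
25.05° ≤ 2α = 38.58°  →  valid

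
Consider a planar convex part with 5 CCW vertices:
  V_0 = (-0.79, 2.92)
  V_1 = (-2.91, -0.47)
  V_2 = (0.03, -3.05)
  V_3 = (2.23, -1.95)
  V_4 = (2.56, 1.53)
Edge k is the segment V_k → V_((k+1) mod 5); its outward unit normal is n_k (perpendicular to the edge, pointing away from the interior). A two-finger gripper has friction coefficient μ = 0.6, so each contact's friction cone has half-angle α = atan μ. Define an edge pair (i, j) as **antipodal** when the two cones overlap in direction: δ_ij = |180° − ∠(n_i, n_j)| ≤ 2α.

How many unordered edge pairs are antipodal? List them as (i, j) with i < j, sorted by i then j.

α = atan 0.6 = 30.96°;  2α = 61.93°
n_0 = (-0.8479, +0.5302)
n_1 = (-0.6596, -0.7516)
n_2 = (+0.4472, -0.8944)
n_3 = (+0.9955, -0.0944)
n_4 = (+0.3832, +0.9236)
  (0,1): δ = 99.25°  ·
  (0,2): δ = 31.41°  ✓
  (0,3): δ = 26.60°  ✓
  (0,4): δ = 99.49°  ·
  (1,2): δ = 112.17°  ·
  (1,3): δ = 54.15°  ✓
  (1,4): δ = 18.73°  ✓
  (2,3): δ = 121.98°  ·
  (2,4): δ = 49.10°  ✓
  (3,4): δ = 107.12°  ·
antipodal pairs: 5

count = 5; pairs: (0,2), (0,3), (1,3), (1,4), (2,4)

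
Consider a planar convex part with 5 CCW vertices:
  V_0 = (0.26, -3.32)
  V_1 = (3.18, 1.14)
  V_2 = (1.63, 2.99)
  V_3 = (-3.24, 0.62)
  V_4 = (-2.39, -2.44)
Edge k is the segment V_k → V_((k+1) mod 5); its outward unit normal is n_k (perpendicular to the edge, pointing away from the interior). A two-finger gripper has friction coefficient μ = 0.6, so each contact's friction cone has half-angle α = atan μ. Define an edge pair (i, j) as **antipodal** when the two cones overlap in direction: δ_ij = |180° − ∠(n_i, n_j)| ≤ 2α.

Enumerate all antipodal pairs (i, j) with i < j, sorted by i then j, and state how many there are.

count = 5; pairs: (0,2), (0,3), (1,3), (1,4), (2,4)

α = atan 0.6 = 30.96°;  2α = 61.93°
n_0 = (+0.8366, -0.5478)
n_1 = (+0.7665, +0.6422)
n_2 = (-0.4376, +0.8992)
n_3 = (-0.9635, -0.2676)
n_4 = (-0.3152, -0.9490)
  (0,1): δ = 106.83°  ·
  (0,2): δ = 30.84°  ✓
  (0,3): δ = 48.74°  ✓
  (0,4): δ = 104.84°  ·
  (1,2): δ = 104.01°  ·
  (1,3): δ = 24.43°  ✓
  (1,4): δ = 31.67°  ✓
  (2,3): δ = 100.43°  ·
  (2,4): δ = 44.32°  ✓
  (3,4): δ = 123.89°  ·
antipodal pairs: 5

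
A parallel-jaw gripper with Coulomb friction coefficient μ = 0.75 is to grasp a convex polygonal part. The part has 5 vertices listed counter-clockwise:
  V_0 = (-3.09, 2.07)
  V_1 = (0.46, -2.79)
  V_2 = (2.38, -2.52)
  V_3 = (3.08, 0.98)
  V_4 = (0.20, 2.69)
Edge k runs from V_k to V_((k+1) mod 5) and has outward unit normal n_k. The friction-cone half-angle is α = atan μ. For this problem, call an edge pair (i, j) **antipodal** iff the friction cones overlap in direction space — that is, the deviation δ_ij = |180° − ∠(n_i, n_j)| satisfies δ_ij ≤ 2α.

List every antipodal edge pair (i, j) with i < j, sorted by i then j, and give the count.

α = atan 0.75 = 36.87°;  2α = 73.74°
n_0 = (-0.8075, -0.5898)
n_1 = (+0.1393, -0.9903)
n_2 = (+0.9806, -0.1961)
n_3 = (+0.5105, +0.8599)
n_4 = (-0.1852, +0.9827)
  (0,1): δ = 118.14°  ·
  (0,2): δ = 47.46°  ✓
  (0,3): δ = 23.15°  ✓
  (0,4): δ = 64.53°  ✓
  (1,2): δ = 109.31°  ·
  (1,3): δ = 38.70°  ✓
  (1,4): δ = 2.67°  ✓
  (2,3): δ = 109.39°  ·
  (2,4): δ = 68.02°  ✓
  (3,4): δ = 138.63°  ·
antipodal pairs: 6

count = 6; pairs: (0,2), (0,3), (0,4), (1,3), (1,4), (2,4)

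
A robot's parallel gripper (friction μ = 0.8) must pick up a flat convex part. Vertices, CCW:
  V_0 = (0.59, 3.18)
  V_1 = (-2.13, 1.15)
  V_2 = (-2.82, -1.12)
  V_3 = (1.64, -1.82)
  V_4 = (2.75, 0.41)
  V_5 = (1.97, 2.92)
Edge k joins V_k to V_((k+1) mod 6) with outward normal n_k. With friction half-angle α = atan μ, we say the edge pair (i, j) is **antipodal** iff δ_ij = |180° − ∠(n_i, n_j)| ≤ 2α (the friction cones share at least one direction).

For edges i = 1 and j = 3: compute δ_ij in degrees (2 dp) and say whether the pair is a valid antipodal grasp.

δ = 9.55°, valid

α = atan 0.8 = 38.66°;  2α = 77.32°
edge 1: e_1 = (-0.69, -2.27);  n_1 = (-0.9568, +0.2908)
edge 3: e_3 = (+1.11, +2.23);  n_3 = (+0.8952, -0.4456)
∠(n_1, n_3) = 170.45°
δ = |180° − 170.45°| = 9.55°
9.55° ≤ 2α = 77.32°  →  valid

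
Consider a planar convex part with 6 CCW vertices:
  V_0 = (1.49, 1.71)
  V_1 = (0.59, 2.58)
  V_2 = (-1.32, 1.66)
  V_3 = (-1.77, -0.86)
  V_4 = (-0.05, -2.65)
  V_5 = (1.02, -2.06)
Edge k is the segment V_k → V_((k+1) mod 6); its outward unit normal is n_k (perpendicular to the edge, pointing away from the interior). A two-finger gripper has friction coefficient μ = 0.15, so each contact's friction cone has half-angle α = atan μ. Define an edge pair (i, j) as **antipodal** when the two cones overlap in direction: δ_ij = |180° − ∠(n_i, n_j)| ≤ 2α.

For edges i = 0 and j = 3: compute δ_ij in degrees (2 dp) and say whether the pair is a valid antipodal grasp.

δ = 2.11°, valid

α = atan 0.15 = 8.53°;  2α = 17.06°
edge 0: e_0 = (-0.90, +0.87);  n_0 = (+0.6950, +0.7190)
edge 3: e_3 = (+1.72, -1.79);  n_3 = (-0.7211, -0.6929)
∠(n_0, n_3) = 177.89°
δ = |180° − 177.89°| = 2.11°
2.11° ≤ 2α = 17.06°  →  valid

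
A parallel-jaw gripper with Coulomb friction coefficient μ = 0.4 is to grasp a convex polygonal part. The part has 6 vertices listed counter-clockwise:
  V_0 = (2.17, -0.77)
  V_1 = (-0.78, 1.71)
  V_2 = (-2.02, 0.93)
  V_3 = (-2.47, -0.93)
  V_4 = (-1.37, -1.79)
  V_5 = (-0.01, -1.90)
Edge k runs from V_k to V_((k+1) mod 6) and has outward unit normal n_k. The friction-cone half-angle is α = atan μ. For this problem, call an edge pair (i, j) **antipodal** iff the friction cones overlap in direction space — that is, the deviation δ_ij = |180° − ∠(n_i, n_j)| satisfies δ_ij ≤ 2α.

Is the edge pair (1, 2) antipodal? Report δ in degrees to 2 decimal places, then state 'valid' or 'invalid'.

δ = 135.77°, invalid

α = atan 0.4 = 21.80°;  2α = 43.60°
edge 1: e_1 = (-1.24, -0.78);  n_1 = (-0.5325, +0.8465)
edge 2: e_2 = (-0.45, -1.86);  n_2 = (-0.9720, +0.2352)
∠(n_1, n_2) = 44.23°
δ = |180° − 44.23°| = 135.77°
135.77° > 2α = 43.60°  →  invalid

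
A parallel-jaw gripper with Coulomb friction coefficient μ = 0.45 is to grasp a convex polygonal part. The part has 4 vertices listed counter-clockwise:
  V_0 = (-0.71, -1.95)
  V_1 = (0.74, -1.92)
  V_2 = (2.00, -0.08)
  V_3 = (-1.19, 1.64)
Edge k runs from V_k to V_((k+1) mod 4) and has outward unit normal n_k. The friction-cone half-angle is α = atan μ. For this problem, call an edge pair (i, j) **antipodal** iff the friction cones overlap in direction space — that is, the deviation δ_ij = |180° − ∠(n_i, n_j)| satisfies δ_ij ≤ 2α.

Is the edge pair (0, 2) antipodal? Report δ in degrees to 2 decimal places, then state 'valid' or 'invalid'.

δ = 29.52°, valid

α = atan 0.45 = 24.23°;  2α = 48.46°
edge 0: e_0 = (+1.45, +0.03);  n_0 = (+0.0207, -0.9998)
edge 2: e_2 = (-3.19, +1.72);  n_2 = (+0.4746, +0.8802)
∠(n_0, n_2) = 150.48°
δ = |180° − 150.48°| = 29.52°
29.52° ≤ 2α = 48.46°  →  valid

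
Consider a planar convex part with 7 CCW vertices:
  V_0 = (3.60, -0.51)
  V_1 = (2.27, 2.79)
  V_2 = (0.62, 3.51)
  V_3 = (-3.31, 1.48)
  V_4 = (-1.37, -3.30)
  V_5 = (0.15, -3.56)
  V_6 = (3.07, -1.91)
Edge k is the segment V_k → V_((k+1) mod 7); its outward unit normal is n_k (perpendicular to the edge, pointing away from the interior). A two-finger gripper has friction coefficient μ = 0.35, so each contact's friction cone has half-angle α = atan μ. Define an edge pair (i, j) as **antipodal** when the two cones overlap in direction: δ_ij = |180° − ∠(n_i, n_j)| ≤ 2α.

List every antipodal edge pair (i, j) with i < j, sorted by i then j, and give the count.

count = 4; pairs: (0,3), (1,4), (2,4), (2,5)

α = atan 0.35 = 19.29°;  2α = 38.58°
n_0 = (+0.9275, +0.3738)
n_1 = (+0.3999, +0.9165)
n_2 = (-0.4589, +0.8885)
n_3 = (-0.9266, -0.3761)
n_4 = (-0.1686, -0.9857)
n_5 = (+0.4920, -0.8706)
n_6 = (+0.9352, -0.3541)
  (0,1): δ = 135.53°  ·
  (0,2): δ = 84.63°  ·
  (0,3): δ = 0.14°  ✓
  (0,4): δ = 58.34°  ·
  (0,5): δ = 97.52°  ·
  (0,6): δ = 137.31°  ·
  (1,2): δ = 129.11°  ·
  (1,3): δ = 44.34°  ·
  (1,4): δ = 13.87°  ✓
  (1,5): δ = 53.04°  ·
  (1,6): δ = 92.84°  ·
  (2,3): δ = 95.23°  ·
  (2,4): δ = 37.02°  ✓
  (2,5): δ = 2.15°  ✓
  (2,6): δ = 41.95°  ·
  (3,4): δ = 121.80°  ·
  (3,5): δ = 82.62°  ·
  (3,6): δ = 42.83°  ·
  (4,5): δ = 140.82°  ·
  (4,6): δ = 101.03°  ·
  (5,6): δ = 140.20°  ·
antipodal pairs: 4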